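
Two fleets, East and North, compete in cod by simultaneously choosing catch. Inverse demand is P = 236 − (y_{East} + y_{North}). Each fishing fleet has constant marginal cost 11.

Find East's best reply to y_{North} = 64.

Fishing fleet East's profit: π = y_{East}(236 − (y_{East} + y_{North})) − 11y_{East}.
∂π/∂y_{East} = 225 − 2y_{East} − y_{North} = 0, so y_{East} = 112.5 − 0.5y_{North}.
At y_{North} = 64: y_{East} = 112.5 − 0.5·64 = 80.5.

80.5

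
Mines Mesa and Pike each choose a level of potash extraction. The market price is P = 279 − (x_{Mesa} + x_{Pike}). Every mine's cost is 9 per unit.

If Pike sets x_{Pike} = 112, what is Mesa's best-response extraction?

Mine Mesa's profit: π = x_{Mesa}(279 − (x_{Mesa} + x_{Pike})) − 9x_{Mesa}.
∂π/∂x_{Mesa} = 270 − 2x_{Mesa} − x_{Pike} = 0, so x_{Mesa} = 135 − 0.5x_{Pike}.
At x_{Pike} = 112: x_{Mesa} = 135 − 0.5·112 = 79.

79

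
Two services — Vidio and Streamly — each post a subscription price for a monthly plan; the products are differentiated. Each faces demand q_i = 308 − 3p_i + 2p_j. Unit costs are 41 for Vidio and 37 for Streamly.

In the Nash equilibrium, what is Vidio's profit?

13068

Vidio's profit: π = (p_{Vidio} − 41)(308 − 3p_{Vidio} + 2p_{Streamly}).
∂π/∂p_{Vidio} = 431 − 6p_{Vidio} + 2p_{Streamly} = 0 ⇒ p_{Vidio} = 431/6 + (1/3)p_{Streamly}.
Similarly p_{Streamly} = 419/6 + (1/3)p_{Vidio}.
Solving the two reaction functions simultaneously: (1 − (1/3)(1/3))p_{Vidio} = 431/6 + (1/3)·(419/6), so (8/9)p_{Vidio} = 856/9 and p_{Vidio} = 107.
Then p_{Streamly} = 419/6 + (1/3)·107 = 105.5.
q_{Vidio} = 308 − 3·107 + 2·105.5 = 198.
Profit = (107 − 41)·198 = 13068.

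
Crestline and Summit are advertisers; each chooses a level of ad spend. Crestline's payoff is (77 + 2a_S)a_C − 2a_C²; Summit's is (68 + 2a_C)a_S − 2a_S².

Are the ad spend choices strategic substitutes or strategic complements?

strategic complements

Expanding Crestline's payoff: 77a_C + 2a_Sa_C − 2a_C².
∂π/∂a_C = 77 + 2a_S − 4a_C = 0, so a_C = 19.25 + 0.5a_S.
The best-response slope da_C/da_S = 0.5 > 0: the reaction function is upward-sloping, so the choices are strategic complements.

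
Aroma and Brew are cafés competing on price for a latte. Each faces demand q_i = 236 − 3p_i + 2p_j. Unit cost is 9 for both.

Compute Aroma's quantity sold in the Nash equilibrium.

170.25

Aroma's profit: π = (p_{Aroma} − 9)(236 − 3p_{Aroma} + 2p_{Brew}).
∂π/∂p_{Aroma} = 263 − 6p_{Aroma} + 2p_{Brew} = 0 ⇒ p_{Aroma} = 263/6 + (1/3)p_{Brew}.
The game is symmetric, so in equilibrium p_{Brew} = p_{Aroma}: the reaction function gives (2/3)p_{Aroma} = 263/6, hence p_{Aroma} = 65.75.
q_{Aroma} = 236 − 3·65.75 + 2·65.75 = 170.25.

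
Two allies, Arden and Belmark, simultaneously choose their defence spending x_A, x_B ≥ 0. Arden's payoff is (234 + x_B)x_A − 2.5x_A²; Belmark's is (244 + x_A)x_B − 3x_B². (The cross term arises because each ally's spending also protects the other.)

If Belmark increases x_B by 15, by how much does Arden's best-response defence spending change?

Expanding Arden's payoff: 234x_A + x_Bx_A − 2.5x_A².
∂π/∂x_A = 234 + x_B − 5x_A = 0, so x_A = 46.8 + 0.2x_B.
The reaction-function slope is 0.2, so a 15-unit rise in x_B moves x_A by 0.2 × 15 = 3. Arden's best response rises — the actions are strategic complements.

3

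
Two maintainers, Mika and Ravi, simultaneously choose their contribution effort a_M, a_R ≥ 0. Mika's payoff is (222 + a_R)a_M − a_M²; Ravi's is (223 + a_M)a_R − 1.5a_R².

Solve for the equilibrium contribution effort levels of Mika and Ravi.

Expanding Mika's payoff: 222a_M + a_Ra_M − a_M².
∂π/∂a_M = 222 + a_R − 2a_M = 0, so a_M = 111 + 0.5a_R.
Likewise for Ravi: a_R = 223/3 + (1/3)a_M.
Solving the two reaction functions simultaneously: (1 − (0.5)(1/3))a_M = 111 + 0.5·(223/3), so (5/6)a_M = 889/6 and a_M = 177.8.
Then a_R = 223/3 + (1/3)·177.8 = 133.6.

177.8, 133.6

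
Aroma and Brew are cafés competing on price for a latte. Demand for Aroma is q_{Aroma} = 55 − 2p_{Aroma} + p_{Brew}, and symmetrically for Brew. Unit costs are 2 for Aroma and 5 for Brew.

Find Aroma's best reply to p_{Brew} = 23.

Aroma's profit: π = (p_{Aroma} − 2)(55 − 2p_{Aroma} + p_{Brew}).
∂π/∂p_{Aroma} = 59 − 4p_{Aroma} + p_{Brew} = 0 ⇒ p_{Aroma} = 14.75 + 0.25p_{Brew}.
At p_{Brew} = 23: p_{Aroma} = 14.75 + 0.25·23 = 20.5.

20.5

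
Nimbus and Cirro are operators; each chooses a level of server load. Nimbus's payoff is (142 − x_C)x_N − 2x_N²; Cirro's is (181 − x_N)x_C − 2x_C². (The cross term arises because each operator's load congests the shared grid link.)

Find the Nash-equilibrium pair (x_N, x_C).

Expanding Nimbus's payoff: 142x_N − x_Cx_N − 2x_N².
∂π/∂x_N = 142 − x_C − 4x_N = 0, so x_N = 35.5 − 0.25x_C.
Likewise for Cirro: x_C = 45.25 − 0.25x_N.
Solving the two reaction functions simultaneously: (1 − (−0.25)(−0.25))x_N = 35.5 − 0.25·45.25, so 0.9375x_N = 24.1875 and x_N = 25.8.
Then x_C = 45.25 − 0.25·25.8 = 38.8.

25.8, 38.8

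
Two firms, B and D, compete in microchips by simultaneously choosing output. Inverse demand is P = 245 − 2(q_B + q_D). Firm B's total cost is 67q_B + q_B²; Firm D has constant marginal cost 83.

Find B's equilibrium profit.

Firm B's profit: π = q_B(245 − 2(q_B + q_D)) − 67q_B − q_B².
∂π/∂q_B = 178 − 6q_B − 2q_D = 0, so q_B = 89/3 − (1/3)q_D.
For D: ∂π/∂q_D = 162 − 4q_D − 2q_B = 0 ⇒ q_D = 40.5 − 0.5q_B.
Plugging q_D into B's best response: q_B = 89/3 − (1/3)(40.5 − 0.5q_B) ⇒ (5/6)q_B = 97/6, so q_B = 19.4.
Then q_D = 40.5 − 0.5·19.4 = 30.8.
Price P = 245 − 2·50.2 = 144.6.
B's profit: (144.6 − 67)·19.4 − (19.4)² = 1129.08.

1129.08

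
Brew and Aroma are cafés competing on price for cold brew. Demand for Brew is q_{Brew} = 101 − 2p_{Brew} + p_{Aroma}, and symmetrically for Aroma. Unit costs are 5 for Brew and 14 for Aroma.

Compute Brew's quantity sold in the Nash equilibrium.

66.4

Brew's profit: π = (p_{Brew} − 5)(101 − 2p_{Brew} + p_{Aroma}).
∂π/∂p_{Brew} = 111 − 4p_{Brew} + p_{Aroma} = 0 ⇒ p_{Brew} = 27.75 + 0.25p_{Aroma}.
Similarly p_{Aroma} = 32.25 + 0.25p_{Brew}.
Solving the two reaction functions simultaneously: (1 − (0.25)(0.25))p_{Brew} = 27.75 + 0.25·32.25, so 0.9375p_{Brew} = 35.8125 and p_{Brew} = 38.2.
Then p_{Aroma} = 32.25 + 0.25·38.2 = 41.8.
q_{Brew} = 101 − 2·38.2 + 41.8 = 66.4.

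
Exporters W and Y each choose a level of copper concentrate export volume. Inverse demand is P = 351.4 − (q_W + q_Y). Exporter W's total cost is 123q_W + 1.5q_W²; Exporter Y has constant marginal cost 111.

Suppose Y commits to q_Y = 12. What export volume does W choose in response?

Exporter W's profit: π = q_W(351.4 − (q_W + q_Y)) − 123q_W − 1.5q_W².
∂π/∂q_W = 228.4 − 5q_W − q_Y = 0, so q_W = 45.68 − 0.2q_Y.
At q_Y = 12: q_W = 45.68 − 0.2·12 = 43.28.

43.28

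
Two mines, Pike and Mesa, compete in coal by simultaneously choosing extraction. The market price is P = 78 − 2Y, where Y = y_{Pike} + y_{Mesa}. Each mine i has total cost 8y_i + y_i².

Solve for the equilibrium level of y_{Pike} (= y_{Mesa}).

8.75

Mine Pike's profit: π = y_{Pike}(78 − 2(y_{Pike} + y_{Mesa})) − 8y_{Pike} − y_{Pike}².
∂π/∂y_{Pike} = 70 − 6y_{Pike} − 2y_{Mesa} = 0, so y_{Pike} = 35/3 − (1/3)y_{Mesa}.
The game is symmetric, so in equilibrium y_{Mesa} = y_{Pike}: the reaction function gives (4/3)y_{Pike} = 35/3, hence y_{Pike} = 8.75.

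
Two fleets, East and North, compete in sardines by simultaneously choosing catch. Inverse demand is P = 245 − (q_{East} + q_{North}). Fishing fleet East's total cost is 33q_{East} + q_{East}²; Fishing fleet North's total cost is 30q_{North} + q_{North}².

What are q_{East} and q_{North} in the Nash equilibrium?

Fishing fleet East's profit: π = q_{East}(245 − (q_{East} + q_{North})) − 33q_{East} − q_{East}².
∂π/∂q_{East} = 212 − 4q_{East} − q_{North} = 0, so q_{East} = 53 − 0.25q_{North}.
By the same steps for North: q_{North} = 53.75 − 0.25q_{East}.
Substituting the second reaction function into the first: q_{East} = 53 − 0.25(53.75 − 0.25q_{East}), which gives 0.9375q_{East} = 39.5625 ⇒ q_{East} = 42.2.
Then q_{North} = 53.75 − 0.25·42.2 = 43.2.

42.2, 43.2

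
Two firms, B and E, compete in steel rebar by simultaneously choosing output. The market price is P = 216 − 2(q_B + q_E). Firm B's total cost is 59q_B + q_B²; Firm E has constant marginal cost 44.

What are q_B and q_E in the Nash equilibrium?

Firm B's profit: π = q_B(216 − 2(q_B + q_E)) − 59q_B − q_B².
∂π/∂q_B = 157 − 6q_B − 2q_E = 0, so q_B = 157/6 − (1/3)q_E.
For E: ∂π/∂q_E = 172 − 4q_E − 2q_B = 0 ⇒ q_E = 43 − 0.5q_B.
Substituting the second reaction function into the first: q_B = 157/6 − (1/3)(43 − 0.5q_B), which gives (5/6)q_B = 71/6 ⇒ q_B = 14.2.
Then q_E = 43 − 0.5·14.2 = 35.9.

14.2, 35.9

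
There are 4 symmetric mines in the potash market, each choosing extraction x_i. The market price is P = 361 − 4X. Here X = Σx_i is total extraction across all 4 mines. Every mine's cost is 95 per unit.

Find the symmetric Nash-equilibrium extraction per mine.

A representative mine's profit is π_i = x_i(361 − 4X) − 95x_i, with X = x_i + Σ_{j≠i} x_j.
First-order condition: 266 − 8x_i − 4Σ_{j≠i} x_j = 0.
With identical mines, set every x_j = x: then 266 − 8x − 12x = 0, i.e. x = 266/20 = 13.3.

13.3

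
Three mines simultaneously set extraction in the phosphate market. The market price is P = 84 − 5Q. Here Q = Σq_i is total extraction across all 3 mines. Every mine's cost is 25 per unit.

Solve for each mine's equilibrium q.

A representative mine's profit is π_i = q_i(84 − 5Q) − 25q_i, with Q = q_i + Σ_{j≠i} q_j.
First-order condition: 59 − 10q_i − 5Σ_{j≠i} q_j = 0.
Imposing symmetry (q_j = q for all j) turns Σ_{j≠i} q_j into 2q, so 59 = 20q and q = 2.95.

2.95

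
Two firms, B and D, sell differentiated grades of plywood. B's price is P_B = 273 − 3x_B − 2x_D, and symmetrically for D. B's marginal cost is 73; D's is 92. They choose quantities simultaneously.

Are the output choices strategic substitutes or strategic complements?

strategic substitutes

Firm B's profit: π = x_B(273 − 3x_B − 2x_D) − 73x_B.
∂π/∂x_B = 200 − 6x_B − 2x_D = 0 ⇒ x_B = 100/3 − (1/3)x_D.
The best-response slope dx_B/dx_D = −1/3 < 0: the reaction function is downward-sloping, so the choices are strategic substitutes.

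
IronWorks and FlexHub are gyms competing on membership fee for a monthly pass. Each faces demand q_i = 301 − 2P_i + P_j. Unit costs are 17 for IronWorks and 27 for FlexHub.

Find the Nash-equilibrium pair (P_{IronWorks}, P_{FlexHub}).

IronWorks's profit: π = (P_{IronWorks} − 17)(301 − 2P_{IronWorks} + P_{FlexHub}).
∂π/∂P_{IronWorks} = 335 − 4P_{IronWorks} + P_{FlexHub} = 0 ⇒ P_{IronWorks} = 83.75 + 0.25P_{FlexHub}.
Similarly P_{FlexHub} = 88.75 + 0.25P_{IronWorks}.
Solving the two reaction functions simultaneously: (1 − (0.25)(0.25))P_{IronWorks} = 83.75 + 0.25·88.75, so 0.9375P_{IronWorks} = 105.9375 and P_{IronWorks} = 113.
Then P_{FlexHub} = 88.75 + 0.25·113 = 117.

113, 117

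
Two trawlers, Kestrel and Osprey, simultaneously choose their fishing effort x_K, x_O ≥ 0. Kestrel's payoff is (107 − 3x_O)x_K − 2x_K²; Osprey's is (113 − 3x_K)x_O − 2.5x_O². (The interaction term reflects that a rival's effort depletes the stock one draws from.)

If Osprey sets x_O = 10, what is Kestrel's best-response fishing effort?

Expanding Kestrel's payoff: 107x_K − 3x_Ox_K − 2x_K².
∂π/∂x_K = 107 − 3x_O − 4x_K = 0, so x_K = 26.75 − 0.75x_O.
At x_O = 10: x_K = 26.75 − 0.75·10 = 19.25.

19.25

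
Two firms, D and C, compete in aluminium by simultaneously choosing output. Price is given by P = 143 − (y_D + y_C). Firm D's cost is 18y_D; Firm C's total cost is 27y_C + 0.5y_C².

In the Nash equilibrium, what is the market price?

69.8

Firm D's profit: π = y_D(143 − (y_D + y_C)) − 18y_D.
∂π/∂y_D = 125 − 2y_D − y_C = 0, so y_D = 62.5 − 0.5y_C.
For C: ∂π/∂y_C = 116 − 3y_C − y_D = 0 ⇒ y_C = 116/3 − (1/3)y_D.
Solving the two reaction functions simultaneously: (1 − (−0.5)(−1/3))y_D = 62.5 − 0.5·(116/3), so (5/6)y_D = 259/6 and y_D = 51.8.
Then y_C = 116/3 − (1/3)·51.8 = 21.4.
Equilibrium price: P = 143 − 73.2 = 69.8.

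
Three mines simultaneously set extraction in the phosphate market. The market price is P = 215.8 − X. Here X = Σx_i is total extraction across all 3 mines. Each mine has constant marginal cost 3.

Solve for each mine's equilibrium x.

53.2

A representative mine's profit is π_i = x_i(215.8 − X) − 3x_i, with X = x_i + Σ_{j≠i} x_j.
First-order condition: 212.8 − 2x_i − Σ_{j≠i} x_j = 0.
Imposing symmetry (x_j = x for all j) turns Σ_{j≠i} x_j into 2x, so 212.8 = 4x and x = 53.2.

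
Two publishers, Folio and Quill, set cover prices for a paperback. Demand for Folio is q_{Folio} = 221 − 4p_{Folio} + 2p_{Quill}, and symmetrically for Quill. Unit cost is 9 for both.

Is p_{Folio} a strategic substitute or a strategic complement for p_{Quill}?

Folio's profit: π = (p_{Folio} − 9)(221 − 4p_{Folio} + 2p_{Quill}).
∂π/∂p_{Folio} = 257 − 8p_{Folio} + 2p_{Quill} = 0 ⇒ p_{Folio} = 32.125 + 0.25p_{Quill}.
The best-response slope dp_{Folio}/dp_{Quill} = 0.25 > 0: the reaction function is upward-sloping, so the choices are strategic complements.

strategic complements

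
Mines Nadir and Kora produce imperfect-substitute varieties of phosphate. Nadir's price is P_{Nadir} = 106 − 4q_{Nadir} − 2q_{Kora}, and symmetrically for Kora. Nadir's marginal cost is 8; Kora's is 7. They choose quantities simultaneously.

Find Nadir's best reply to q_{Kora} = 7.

10.5

Mine Nadir's profit: π = q_{Nadir}(106 − 4q_{Nadir} − 2q_{Kora}) − 8q_{Nadir}.
∂π/∂q_{Nadir} = 98 − 8q_{Nadir} − 2q_{Kora} = 0 ⇒ q_{Nadir} = 12.25 − 0.25q_{Kora}.
At q_{Kora} = 7: q_{Nadir} = 12.25 − 0.25·7 = 10.5.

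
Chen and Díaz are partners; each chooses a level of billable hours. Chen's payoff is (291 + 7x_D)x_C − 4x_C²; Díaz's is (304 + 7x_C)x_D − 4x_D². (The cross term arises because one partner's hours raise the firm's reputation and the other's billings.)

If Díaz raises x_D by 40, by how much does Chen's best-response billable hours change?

Expanding Chen's payoff: 291x_C + 7x_Dx_C − 4x_C².
∂π/∂x_C = 291 + 7x_D − 8x_C = 0, so x_C = 36.375 + 0.875x_D.
The reaction-function slope is 0.875, so a 40-unit rise in x_D moves x_C by 0.875 × 40 = 35. Chen's best response rises — the actions are strategic complements.

35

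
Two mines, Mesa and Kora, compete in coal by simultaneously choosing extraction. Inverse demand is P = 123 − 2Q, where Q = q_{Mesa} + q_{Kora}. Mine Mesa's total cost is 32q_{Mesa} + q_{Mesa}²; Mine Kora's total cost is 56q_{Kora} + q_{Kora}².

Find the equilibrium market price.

83.5

Mine Mesa's profit: π = q_{Mesa}(123 − 2(q_{Mesa} + q_{Kora})) − 32q_{Mesa} − q_{Mesa}².
∂π/∂q_{Mesa} = 91 − 6q_{Mesa} − 2q_{Kora} = 0, so q_{Mesa} = 91/6 − (1/3)q_{Kora}.
By the same steps for Kora: q_{Kora} = 67/6 − (1/3)q_{Mesa}.
Plugging q_{Kora} into Mesa's best response: q_{Mesa} = 91/6 − (1/3)(67/6 − (1/3)q_{Mesa}) ⇒ (8/9)q_{Mesa} = 103/9, so q_{Mesa} = 12.875.
Then q_{Kora} = 67/6 − (1/3)·12.875 = 6.875.
Equilibrium price: P = 123 − 2·19.75 = 83.5.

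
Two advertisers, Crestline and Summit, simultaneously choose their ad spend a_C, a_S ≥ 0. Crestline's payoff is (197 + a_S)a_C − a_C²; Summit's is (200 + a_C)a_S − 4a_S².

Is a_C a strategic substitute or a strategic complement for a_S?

strategic complements

Expanding Crestline's payoff: 197a_C + a_Sa_C − a_C².
∂π/∂a_C = 197 + a_S − 2a_C = 0, so a_C = 98.5 + 0.5a_S.
The best-response slope da_C/da_S = 0.5 > 0: the reaction function is upward-sloping, so the choices are strategic complements.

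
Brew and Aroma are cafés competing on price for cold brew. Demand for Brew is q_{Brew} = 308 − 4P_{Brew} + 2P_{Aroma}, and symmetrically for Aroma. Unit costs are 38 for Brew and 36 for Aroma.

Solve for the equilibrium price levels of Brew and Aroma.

76.4, 75.6

Brew's profit: π = (P_{Brew} − 38)(308 − 4P_{Brew} + 2P_{Aroma}).
∂π/∂P_{Brew} = 460 − 8P_{Brew} + 2P_{Aroma} = 0 ⇒ P_{Brew} = 57.5 + 0.25P_{Aroma}.
Similarly P_{Aroma} = 56.5 + 0.25P_{Brew}.
Substituting the second reaction function into the first: P_{Brew} = 57.5 + 0.25(56.5 + 0.25P_{Brew}), which gives 0.9375P_{Brew} = 71.625 ⇒ P_{Brew} = 76.4.
Then P_{Aroma} = 56.5 + 0.25·76.4 = 75.6.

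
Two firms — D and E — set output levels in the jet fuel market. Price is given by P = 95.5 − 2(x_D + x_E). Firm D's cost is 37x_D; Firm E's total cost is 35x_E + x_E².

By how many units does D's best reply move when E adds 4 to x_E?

-2

Firm D's profit: π = x_D(95.5 − 2(x_D + x_E)) − 37x_D.
∂π/∂x_D = 58.5 − 4x_D − 2x_E = 0, so x_D = 14.625 − 0.5x_E.
The reaction-function slope is −0.5, so a 4-unit rise in x_E moves x_D by −0.5 × 4 = −2. D's best response falls — the actions are strategic substitutes.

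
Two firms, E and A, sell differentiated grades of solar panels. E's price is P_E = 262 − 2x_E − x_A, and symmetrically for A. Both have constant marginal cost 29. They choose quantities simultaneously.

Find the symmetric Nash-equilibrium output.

46.6

Firm E's profit: π = x_E(262 − 2x_E − x_A) − 29x_E.
∂π/∂x_E = 233 − 4x_E − x_A = 0 ⇒ x_E = 58.25 − 0.25x_A.
By symmetry x_A = x_E; substituting into the reaction function, 1.25x_E = 58.25 and x_E = 46.6.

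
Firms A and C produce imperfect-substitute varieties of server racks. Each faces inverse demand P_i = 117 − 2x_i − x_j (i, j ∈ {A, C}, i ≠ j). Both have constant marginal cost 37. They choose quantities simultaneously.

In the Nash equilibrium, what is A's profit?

Firm A's profit: π = x_A(117 − 2x_A − x_C) − 37x_A.
∂π/∂x_A = 80 − 4x_A − x_C = 0 ⇒ x_A = 20 − 0.25x_C.
Setting x_A = x_C in the reaction function: x_A = 20 − 0.25x_A, so x_A = 20 / 1.25 = 16.
P_A = 117 − 2·16 − 16 = 69.
Profit = (69 − 37)·16 = 512.

512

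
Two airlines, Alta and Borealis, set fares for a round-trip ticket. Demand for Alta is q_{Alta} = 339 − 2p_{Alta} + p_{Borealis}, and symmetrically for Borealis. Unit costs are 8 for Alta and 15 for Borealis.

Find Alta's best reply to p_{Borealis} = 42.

99.25

Alta's profit: π = (p_{Alta} − 8)(339 − 2p_{Alta} + p_{Borealis}).
∂π/∂p_{Alta} = 355 − 4p_{Alta} + p_{Borealis} = 0 ⇒ p_{Alta} = 88.75 + 0.25p_{Borealis}.
At p_{Borealis} = 42: p_{Alta} = 88.75 + 0.25·42 = 99.25.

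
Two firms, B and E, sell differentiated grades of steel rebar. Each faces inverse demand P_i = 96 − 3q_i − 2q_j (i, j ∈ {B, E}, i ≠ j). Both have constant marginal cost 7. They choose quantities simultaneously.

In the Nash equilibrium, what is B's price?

40.375

Firm B's profit: π = q_B(96 − 3q_B − 2q_E) − 7q_B.
∂π/∂q_B = 89 − 6q_B − 2q_E = 0 ⇒ q_B = 89/6 − (1/3)q_E.
By symmetry q_E = q_B; substituting into the reaction function, (4/3)q_B = 89/6 and q_B = 11.125.
P_B = 96 − 3·11.125 − 2·11.125 = 40.375.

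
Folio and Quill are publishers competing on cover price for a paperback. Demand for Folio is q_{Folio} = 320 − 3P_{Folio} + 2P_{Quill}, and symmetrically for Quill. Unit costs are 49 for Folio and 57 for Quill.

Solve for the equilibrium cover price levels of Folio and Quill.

Folio's profit: π = (P_{Folio} − 49)(320 − 3P_{Folio} + 2P_{Quill}).
∂π/∂P_{Folio} = 467 − 6P_{Folio} + 2P_{Quill} = 0 ⇒ P_{Folio} = 467/6 + (1/3)P_{Quill}.
Similarly P_{Quill} = 491/6 + (1/3)P_{Folio}.
Substituting the second reaction function into the first: P_{Folio} = 467/6 + (1/3)(491/6 + (1/3)P_{Folio}), which gives (8/9)P_{Folio} = 946/9 ⇒ P_{Folio} = 118.25.
Then P_{Quill} = 491/6 + (1/3)·118.25 = 121.25.

118.25, 121.25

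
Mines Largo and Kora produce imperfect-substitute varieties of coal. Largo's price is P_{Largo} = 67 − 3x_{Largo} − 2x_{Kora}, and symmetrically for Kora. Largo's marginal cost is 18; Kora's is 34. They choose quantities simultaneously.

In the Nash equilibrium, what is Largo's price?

Mine Largo's profit: π = x_{Largo}(67 − 3x_{Largo} − 2x_{Kora}) − 18x_{Largo}.
∂π/∂x_{Largo} = 49 − 6x_{Largo} − 2x_{Kora} = 0 ⇒ x_{Largo} = 49/6 − (1/3)x_{Kora}.
Similarly x_{Kora} = 5.5 − (1/3)x_{Largo}.
Solving the two reaction functions simultaneously: (1 − (−1/3)(−1/3))x_{Largo} = 49/6 − (1/3)·5.5, so (8/9)x_{Largo} = 19/3 and x_{Largo} = 7.125.
Then x_{Kora} = 5.5 − (1/3)·7.125 = 3.125.
P_{Largo} = 67 − 3·7.125 − 2·3.125 = 39.375.

39.375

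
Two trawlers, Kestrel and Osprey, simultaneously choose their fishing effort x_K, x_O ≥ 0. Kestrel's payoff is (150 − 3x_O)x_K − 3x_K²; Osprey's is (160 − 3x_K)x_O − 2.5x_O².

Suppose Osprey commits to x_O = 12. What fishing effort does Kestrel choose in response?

19

Expanding Kestrel's payoff: 150x_K − 3x_Ox_K − 3x_K².
∂π/∂x_K = 150 − 3x_O − 6x_K = 0, so x_K = 25 − 0.5x_O.
At x_O = 12: x_K = 25 − 0.5·12 = 19.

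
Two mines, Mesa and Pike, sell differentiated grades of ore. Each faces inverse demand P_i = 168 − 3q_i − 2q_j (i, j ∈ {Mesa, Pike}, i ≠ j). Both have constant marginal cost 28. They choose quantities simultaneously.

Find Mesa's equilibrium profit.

918.75

Mine Mesa's profit: π = q_{Mesa}(168 − 3q_{Mesa} − 2q_{Pike}) − 28q_{Mesa}.
∂π/∂q_{Mesa} = 140 − 6q_{Mesa} − 2q_{Pike} = 0 ⇒ q_{Mesa} = 70/3 − (1/3)q_{Pike}.
By symmetry q_{Pike} = q_{Mesa}; substituting into the reaction function, (4/3)q_{Mesa} = 70/3 and q_{Mesa} = 17.5.
P_{Mesa} = 168 − 3·17.5 − 2·17.5 = 80.5.
Profit = (80.5 − 28)·17.5 = 918.75.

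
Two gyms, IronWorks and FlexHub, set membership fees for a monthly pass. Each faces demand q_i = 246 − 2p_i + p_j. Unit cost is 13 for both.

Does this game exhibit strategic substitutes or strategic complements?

strategic complements

IronWorks's profit: π = (p_{IronWorks} − 13)(246 − 2p_{IronWorks} + p_{FlexHub}).
∂π/∂p_{IronWorks} = 272 − 4p_{IronWorks} + p_{FlexHub} = 0 ⇒ p_{IronWorks} = 68 + 0.25p_{FlexHub}.
The best-response slope dp_{IronWorks}/dp_{FlexHub} = 0.25 > 0: the reaction function is upward-sloping, so the choices are strategic complements.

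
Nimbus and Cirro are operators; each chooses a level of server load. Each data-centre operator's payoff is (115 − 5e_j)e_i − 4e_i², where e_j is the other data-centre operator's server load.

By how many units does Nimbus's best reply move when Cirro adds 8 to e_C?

Nimbus's payoff is (115 − 5e_C)e_N − 4e_N².
∂π/∂e_N = 115 − 5e_C − 8e_N = 0, so e_N = 14.375 − 0.625e_C.
The reaction-function slope is −0.625, so an 8-unit rise in e_C moves e_N by −0.625 × 8 = −5. Nimbus's best response falls — the actions are strategic substitutes.

-5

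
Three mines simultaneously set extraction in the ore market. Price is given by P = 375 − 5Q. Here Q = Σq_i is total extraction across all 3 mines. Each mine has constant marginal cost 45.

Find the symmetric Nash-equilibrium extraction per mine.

16.5

A representative mine's profit is π_i = q_i(375 − 5Q) − 45q_i, with Q = q_i + Σ_{j≠i} q_j.
First-order condition: 330 − 10q_i − 5Σ_{j≠i} q_j = 0.
In a symmetric equilibrium every mine chooses the same q, so Σ_{j≠i} q_j = 2q. The condition becomes 330 − 20q = 0, giving q = 330/20 = 16.5.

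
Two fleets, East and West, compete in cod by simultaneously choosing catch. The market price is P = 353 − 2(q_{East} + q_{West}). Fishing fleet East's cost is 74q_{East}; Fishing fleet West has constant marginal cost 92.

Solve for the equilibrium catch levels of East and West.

Fishing fleet East's profit: π = q_{East}(353 − 2(q_{East} + q_{West})) − 74q_{East}.
∂π/∂q_{East} = 279 − 4q_{East} − 2q_{West} = 0, so q_{East} = 69.75 − 0.5q_{West}.
By the same steps for West: q_{West} = 65.25 − 0.5q_{East}.
Plugging q_{West} into East's best response: q_{East} = 69.75 − 0.5(65.25 − 0.5q_{East}) ⇒ 0.75q_{East} = 37.125, so q_{East} = 49.5.
Then q_{West} = 65.25 − 0.5·49.5 = 40.5.

49.5, 40.5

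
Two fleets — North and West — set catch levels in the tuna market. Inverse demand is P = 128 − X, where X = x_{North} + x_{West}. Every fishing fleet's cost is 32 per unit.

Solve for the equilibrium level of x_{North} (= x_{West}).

32

Fishing fleet North's profit: π = x_{North}(128 − (x_{North} + x_{West})) − 32x_{North}.
∂π/∂x_{North} = 96 − 2x_{North} − x_{West} = 0, so x_{North} = 48 − 0.5x_{West}.
Setting x_{North} = x_{West} in the reaction function: x_{North} = 48 − 0.5x_{North}, so x_{North} = 48 / 1.5 = 32.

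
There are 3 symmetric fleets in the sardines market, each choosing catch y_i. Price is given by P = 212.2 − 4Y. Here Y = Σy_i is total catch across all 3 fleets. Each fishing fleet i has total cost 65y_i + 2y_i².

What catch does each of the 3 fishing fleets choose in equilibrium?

7.36

A representative fishing fleet's profit is π_i = y_i(212.2 − 4Y) − 65y_i − 2y_i², with Y = y_i + Σ_{j≠i} y_j.
First-order condition: 147.2 − 12y_i − 4Σ_{j≠i} y_j = 0.
Imposing symmetry (y_j = y for all j) turns Σ_{j≠i} y_j into 2y, so 147.2 = 20y and y = 7.36.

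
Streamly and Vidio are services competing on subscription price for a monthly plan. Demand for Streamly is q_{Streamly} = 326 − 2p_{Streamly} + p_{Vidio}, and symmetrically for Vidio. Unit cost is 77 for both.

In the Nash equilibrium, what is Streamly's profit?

Streamly's profit: π = (p_{Streamly} − 77)(326 − 2p_{Streamly} + p_{Vidio}).
∂π/∂p_{Streamly} = 480 − 4p_{Streamly} + p_{Vidio} = 0 ⇒ p_{Streamly} = 120 + 0.25p_{Vidio}.
Setting p_{Streamly} = p_{Vidio} in the reaction function: p_{Streamly} = 120 + 0.25p_{Streamly}, so p_{Streamly} = 120 / 0.75 = 160.
q_{Streamly} = 326 − 2·160 + 160 = 166.
Profit = (160 − 77)·166 = 13778.

13778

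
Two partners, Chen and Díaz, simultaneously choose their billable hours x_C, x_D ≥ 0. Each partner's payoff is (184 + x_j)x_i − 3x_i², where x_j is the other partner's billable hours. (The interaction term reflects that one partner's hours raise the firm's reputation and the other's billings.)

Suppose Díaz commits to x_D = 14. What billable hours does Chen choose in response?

Chen's payoff is (184 + x_D)x_C − 3x_C².
∂π/∂x_C = 184 + x_D − 6x_C = 0, so x_C = 92/3 + (1/6)x_D.
At x_D = 14: x_C = 92/3 + (1/6)·14 = 33.

33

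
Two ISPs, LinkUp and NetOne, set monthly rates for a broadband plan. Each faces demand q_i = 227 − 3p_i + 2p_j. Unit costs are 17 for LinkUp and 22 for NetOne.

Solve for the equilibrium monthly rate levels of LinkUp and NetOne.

LinkUp's profit: π = (p_{LinkUp} − 17)(227 − 3p_{LinkUp} + 2p_{NetOne}).
∂π/∂p_{LinkUp} = 278 − 6p_{LinkUp} + 2p_{NetOne} = 0 ⇒ p_{LinkUp} = 139/3 + (1/3)p_{NetOne}.
Similarly p_{NetOne} = 293/6 + (1/3)p_{LinkUp}.
Plugging p_{NetOne} into LinkUp's best response: p_{LinkUp} = 139/3 + (1/3)(293/6 + (1/3)p_{LinkUp}) ⇒ (8/9)p_{LinkUp} = 1127/18, so p_{LinkUp} = 70.4375.
Then p_{NetOne} = 293/6 + (1/3)·70.4375 = 72.3125.

70.4375, 72.3125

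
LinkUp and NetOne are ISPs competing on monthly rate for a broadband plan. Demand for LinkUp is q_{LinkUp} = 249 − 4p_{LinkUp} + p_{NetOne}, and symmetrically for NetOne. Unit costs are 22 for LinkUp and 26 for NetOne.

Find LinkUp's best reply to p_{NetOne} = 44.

LinkUp's profit: π = (p_{LinkUp} − 22)(249 − 4p_{LinkUp} + p_{NetOne}).
∂π/∂p_{LinkUp} = 337 − 8p_{LinkUp} + p_{NetOne} = 0 ⇒ p_{LinkUp} = 42.125 + 0.125p_{NetOne}.
At p_{NetOne} = 44: p_{LinkUp} = 42.125 + 0.125·44 = 47.625.

47.625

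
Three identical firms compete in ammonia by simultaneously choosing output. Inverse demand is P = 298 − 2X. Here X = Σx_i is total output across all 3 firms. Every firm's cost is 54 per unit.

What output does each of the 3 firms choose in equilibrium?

A representative firm's profit is π_i = x_i(298 − 2X) − 54x_i, with X = x_i + Σ_{j≠i} x_j.
First-order condition: 244 − 4x_i − 2Σ_{j≠i} x_j = 0.
Imposing symmetry (x_j = x for all j) turns Σ_{j≠i} x_j into 2x, so 244 = 8x and x = 30.5.

30.5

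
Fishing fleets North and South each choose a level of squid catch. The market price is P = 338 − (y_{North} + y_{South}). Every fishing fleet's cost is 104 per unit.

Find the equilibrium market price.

Fishing fleet North's profit: π = y_{North}(338 − (y_{North} + y_{South})) − 104y_{North}.
∂π/∂y_{North} = 234 − 2y_{North} − y_{South} = 0, so y_{North} = 117 − 0.5y_{South}.
Setting y_{North} = y_{South} in the reaction function: y_{North} = 117 − 0.5y_{North}, so y_{North} = 117 / 1.5 = 78.
Equilibrium price: P = 338 − 156 = 182.

182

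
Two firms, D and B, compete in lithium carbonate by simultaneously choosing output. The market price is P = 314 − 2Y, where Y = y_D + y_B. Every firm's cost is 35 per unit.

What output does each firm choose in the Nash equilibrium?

Firm D's profit: π = y_D(314 − 2(y_D + y_B)) − 35y_D.
∂π/∂y_D = 279 − 4y_D − 2y_B = 0, so y_D = 69.75 − 0.5y_B.
Setting y_D = y_B in the reaction function: y_D = 69.75 − 0.5y_D, so y_D = 69.75 / 1.5 = 46.5.

46.5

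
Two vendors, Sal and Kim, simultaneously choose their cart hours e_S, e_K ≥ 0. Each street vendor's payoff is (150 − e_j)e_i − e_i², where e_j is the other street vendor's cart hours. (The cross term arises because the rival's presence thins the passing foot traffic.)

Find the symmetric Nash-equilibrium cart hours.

50

Sal's payoff is (150 − e_K)e_S − e_S².
∂π/∂e_S = 150 − e_K − 2e_S = 0, so e_S = 75 − 0.5e_K.
By symmetry e_K = e_S; substituting into the reaction function, 1.5e_S = 75 and e_S = 50.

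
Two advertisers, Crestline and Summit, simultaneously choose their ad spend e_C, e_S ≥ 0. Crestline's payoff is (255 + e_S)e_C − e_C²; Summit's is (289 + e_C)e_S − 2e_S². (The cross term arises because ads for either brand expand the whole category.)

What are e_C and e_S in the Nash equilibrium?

Expanding Crestline's payoff: 255e_C + e_Se_C − e_C².
∂π/∂e_C = 255 + e_S − 2e_C = 0, so e_C = 127.5 + 0.5e_S.
Likewise for Summit: e_S = 72.25 + 0.25e_C.
Substituting the second reaction function into the first: e_C = 127.5 + 0.5(72.25 + 0.25e_C), which gives 0.875e_C = 163.625 ⇒ e_C = 187.
Then e_S = 72.25 + 0.25·187 = 119.

187, 119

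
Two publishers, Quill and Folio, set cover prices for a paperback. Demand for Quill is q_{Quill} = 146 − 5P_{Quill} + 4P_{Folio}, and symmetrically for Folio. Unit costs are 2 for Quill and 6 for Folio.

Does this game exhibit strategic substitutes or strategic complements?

strategic complements

Quill's profit: π = (P_{Quill} − 2)(146 − 5P_{Quill} + 4P_{Folio}).
∂π/∂P_{Quill} = 156 − 10P_{Quill} + 4P_{Folio} = 0 ⇒ P_{Quill} = 15.6 + 0.4P_{Folio}.
The best-response slope dP_{Quill}/dP_{Folio} = 0.4 > 0: the reaction function is upward-sloping, so the choices are strategic complements.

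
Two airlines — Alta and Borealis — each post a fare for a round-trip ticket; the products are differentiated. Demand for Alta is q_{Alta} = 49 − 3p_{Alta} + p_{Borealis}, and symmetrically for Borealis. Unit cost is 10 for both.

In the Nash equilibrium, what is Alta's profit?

100.92

Alta's profit: π = (p_{Alta} − 10)(49 − 3p_{Alta} + p_{Borealis}).
∂π/∂p_{Alta} = 79 − 6p_{Alta} + p_{Borealis} = 0 ⇒ p_{Alta} = 79/6 + (1/6)p_{Borealis}.
The game is symmetric, so in equilibrium p_{Borealis} = p_{Alta}: the reaction function gives (5/6)p_{Alta} = 79/6, hence p_{Alta} = 15.8.
q_{Alta} = 49 − 3·15.8 + 15.8 = 17.4.
Profit = (15.8 − 10)·17.4 = 100.92.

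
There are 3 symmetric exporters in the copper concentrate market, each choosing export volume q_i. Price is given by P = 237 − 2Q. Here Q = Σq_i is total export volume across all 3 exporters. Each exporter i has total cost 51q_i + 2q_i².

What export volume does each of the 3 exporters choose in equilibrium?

15.5

A representative exporter's profit is π_i = q_i(237 − 2Q) − 51q_i − 2q_i², with Q = q_i + Σ_{j≠i} q_j.
First-order condition: 186 − 8q_i − 2Σ_{j≠i} q_j = 0.
Imposing symmetry (q_j = q for all j) turns Σ_{j≠i} q_j into 2q, so 186 = 12q and q = 15.5.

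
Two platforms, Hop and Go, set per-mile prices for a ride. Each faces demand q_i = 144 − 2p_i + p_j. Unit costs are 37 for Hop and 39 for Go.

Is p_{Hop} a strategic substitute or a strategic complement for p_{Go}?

Hop's profit: π = (p_{Hop} − 37)(144 − 2p_{Hop} + p_{Go}).
∂π/∂p_{Hop} = 218 − 4p_{Hop} + p_{Go} = 0 ⇒ p_{Hop} = 54.5 + 0.25p_{Go}.
The best-response slope dp_{Hop}/dp_{Go} = 0.25 > 0: the reaction function is upward-sloping, so the choices are strategic complements.

strategic complements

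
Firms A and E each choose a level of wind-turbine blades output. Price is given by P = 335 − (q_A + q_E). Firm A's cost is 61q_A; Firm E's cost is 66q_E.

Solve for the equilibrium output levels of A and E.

Firm A's profit: π = q_A(335 − (q_A + q_E)) − 61q_A.
∂π/∂q_A = 274 − 2q_A − q_E = 0, so q_A = 137 − 0.5q_E.
By the same steps for E: q_E = 134.5 − 0.5q_A.
Plugging q_E into A's best response: q_A = 137 − 0.5(134.5 − 0.5q_A) ⇒ 0.75q_A = 69.75, so q_A = 93.
Then q_E = 134.5 − 0.5·93 = 88.

93, 88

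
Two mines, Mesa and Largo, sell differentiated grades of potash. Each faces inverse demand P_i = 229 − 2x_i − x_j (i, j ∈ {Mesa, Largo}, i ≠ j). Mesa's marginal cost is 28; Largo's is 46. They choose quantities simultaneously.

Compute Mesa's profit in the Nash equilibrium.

3427.92

Mine Mesa's profit: π = x_{Mesa}(229 − 2x_{Mesa} − x_{Largo}) − 28x_{Mesa}.
∂π/∂x_{Mesa} = 201 − 4x_{Mesa} − x_{Largo} = 0 ⇒ x_{Mesa} = 50.25 − 0.25x_{Largo}.
Similarly x_{Largo} = 45.75 − 0.25x_{Mesa}.
Plugging x_{Largo} into Mesa's best response: x_{Mesa} = 50.25 − 0.25(45.75 − 0.25x_{Mesa}) ⇒ 0.9375x_{Mesa} = 38.8125, so x_{Mesa} = 41.4.
Then x_{Largo} = 45.75 − 0.25·41.4 = 35.4.
P_{Mesa} = 229 − 2·41.4 − 35.4 = 110.8.
Profit = (110.8 − 28)·41.4 = 3427.92.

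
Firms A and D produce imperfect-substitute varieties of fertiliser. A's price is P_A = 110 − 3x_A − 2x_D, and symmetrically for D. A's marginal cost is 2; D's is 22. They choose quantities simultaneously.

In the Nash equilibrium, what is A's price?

Firm A's profit: π = x_A(110 − 3x_A − 2x_D) − 2x_A.
∂π/∂x_A = 108 − 6x_A − 2x_D = 0 ⇒ x_A = 18 − (1/3)x_D.
Similarly x_D = 44/3 − (1/3)x_A.
Substituting the second reaction function into the first: x_A = 18 − (1/3)(44/3 − (1/3)x_A), which gives (8/9)x_A = 118/9 ⇒ x_A = 14.75.
Then x_D = 44/3 − (1/3)·14.75 = 9.75.
P_A = 110 − 3·14.75 − 2·9.75 = 46.25.

46.25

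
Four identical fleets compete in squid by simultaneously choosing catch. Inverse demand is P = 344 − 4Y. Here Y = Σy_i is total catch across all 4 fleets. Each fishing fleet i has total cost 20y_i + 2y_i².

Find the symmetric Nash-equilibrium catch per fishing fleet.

13.5

A representative fishing fleet's profit is π_i = y_i(344 − 4Y) − 20y_i − 2y_i², with Y = y_i + Σ_{j≠i} y_j.
First-order condition: 324 − 12y_i − 4Σ_{j≠i} y_j = 0.
Imposing symmetry (y_j = y for all j) turns Σ_{j≠i} y_j into 3y, so 324 = 24y and y = 13.5.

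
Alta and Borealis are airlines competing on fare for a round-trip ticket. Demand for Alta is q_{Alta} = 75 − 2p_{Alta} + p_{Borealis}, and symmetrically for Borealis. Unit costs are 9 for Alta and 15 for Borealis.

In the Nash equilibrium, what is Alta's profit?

1039.68

Alta's profit: π = (p_{Alta} − 9)(75 − 2p_{Alta} + p_{Borealis}).
∂π/∂p_{Alta} = 93 − 4p_{Alta} + p_{Borealis} = 0 ⇒ p_{Alta} = 23.25 + 0.25p_{Borealis}.
Similarly p_{Borealis} = 26.25 + 0.25p_{Alta}.
Solving the two reaction functions simultaneously: (1 − (0.25)(0.25))p_{Alta} = 23.25 + 0.25·26.25, so 0.9375p_{Alta} = 29.8125 and p_{Alta} = 31.8.
Then p_{Borealis} = 26.25 + 0.25·31.8 = 34.2.
q_{Alta} = 75 − 2·31.8 + 34.2 = 45.6.
Profit = (31.8 − 9)·45.6 = 1039.68.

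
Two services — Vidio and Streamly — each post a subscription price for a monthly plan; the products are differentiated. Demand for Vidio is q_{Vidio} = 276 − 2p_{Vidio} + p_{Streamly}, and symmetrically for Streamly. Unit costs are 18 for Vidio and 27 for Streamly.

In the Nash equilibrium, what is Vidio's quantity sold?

174.4

Vidio's profit: π = (p_{Vidio} − 18)(276 − 2p_{Vidio} + p_{Streamly}).
∂π/∂p_{Vidio} = 312 − 4p_{Vidio} + p_{Streamly} = 0 ⇒ p_{Vidio} = 78 + 0.25p_{Streamly}.
Similarly p_{Streamly} = 82.5 + 0.25p_{Vidio}.
Substituting the second reaction function into the first: p_{Vidio} = 78 + 0.25(82.5 + 0.25p_{Vidio}), which gives 0.9375p_{Vidio} = 98.625 ⇒ p_{Vidio} = 105.2.
Then p_{Streamly} = 82.5 + 0.25·105.2 = 108.8.
q_{Vidio} = 276 − 2·105.2 + 108.8 = 174.4.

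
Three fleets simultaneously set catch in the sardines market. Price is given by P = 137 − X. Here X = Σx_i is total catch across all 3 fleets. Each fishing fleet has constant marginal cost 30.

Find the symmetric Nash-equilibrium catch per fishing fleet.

A representative fishing fleet's profit is π_i = x_i(137 − X) − 30x_i, with X = x_i + Σ_{j≠i} x_j.
First-order condition: 107 − 2x_i − Σ_{j≠i} x_j = 0.
Imposing symmetry (x_j = x for all j) turns Σ_{j≠i} x_j into 2x, so 107 = 4x and x = 26.75.

26.75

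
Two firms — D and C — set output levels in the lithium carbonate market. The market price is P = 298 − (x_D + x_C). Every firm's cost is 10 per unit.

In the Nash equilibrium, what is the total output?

Firm D's profit: π = x_D(298 − (x_D + x_C)) − 10x_D.
∂π/∂x_D = 288 − 2x_D − x_C = 0, so x_D = 144 − 0.5x_C.
By symmetry x_C = x_D; substituting into the reaction function, 1.5x_D = 144 and x_D = 96.
Total output: 96 + 96 = 192.

192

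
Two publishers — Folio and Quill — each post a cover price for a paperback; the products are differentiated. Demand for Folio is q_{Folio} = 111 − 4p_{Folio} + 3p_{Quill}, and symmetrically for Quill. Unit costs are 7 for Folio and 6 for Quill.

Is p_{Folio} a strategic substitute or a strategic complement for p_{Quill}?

Folio's profit: π = (p_{Folio} − 7)(111 − 4p_{Folio} + 3p_{Quill}).
∂π/∂p_{Folio} = 139 − 8p_{Folio} + 3p_{Quill} = 0 ⇒ p_{Folio} = 17.375 + 0.375p_{Quill}.
The best-response slope dp_{Folio}/dp_{Quill} = 0.375 > 0: the reaction function is upward-sloping, so the choices are strategic complements.

strategic complements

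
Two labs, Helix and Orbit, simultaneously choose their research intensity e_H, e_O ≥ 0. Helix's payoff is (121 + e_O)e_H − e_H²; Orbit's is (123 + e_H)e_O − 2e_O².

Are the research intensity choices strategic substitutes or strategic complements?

Expanding Helix's payoff: 121e_H + e_Oe_H − e_H².
∂π/∂e_H = 121 + e_O − 2e_H = 0, so e_H = 60.5 + 0.5e_O.
The best-response slope de_H/de_O = 0.5 > 0: the reaction function is upward-sloping, so the choices are strategic complements.

strategic complements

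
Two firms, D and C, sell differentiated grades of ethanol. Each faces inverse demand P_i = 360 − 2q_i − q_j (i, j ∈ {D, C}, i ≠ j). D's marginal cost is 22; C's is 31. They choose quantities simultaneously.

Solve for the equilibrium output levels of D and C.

68.2, 65.2

Firm D's profit: π = q_D(360 − 2q_D − q_C) − 22q_D.
∂π/∂q_D = 338 − 4q_D − q_C = 0 ⇒ q_D = 84.5 − 0.25q_C.
Similarly q_C = 82.25 − 0.25q_D.
Plugging q_C into D's best response: q_D = 84.5 − 0.25(82.25 − 0.25q_D) ⇒ 0.9375q_D = 63.9375, so q_D = 68.2.
Then q_C = 82.25 − 0.25·68.2 = 65.2.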